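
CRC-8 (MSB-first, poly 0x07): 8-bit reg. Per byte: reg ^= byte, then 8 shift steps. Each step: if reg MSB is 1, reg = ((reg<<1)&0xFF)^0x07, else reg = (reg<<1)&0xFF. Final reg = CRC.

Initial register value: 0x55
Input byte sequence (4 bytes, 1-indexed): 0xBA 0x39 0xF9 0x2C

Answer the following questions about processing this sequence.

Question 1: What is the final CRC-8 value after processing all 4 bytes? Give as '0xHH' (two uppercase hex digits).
After byte 1 (0xBA): reg=0x83
After byte 2 (0x39): reg=0x2F
After byte 3 (0xF9): reg=0x2C
After byte 4 (0x2C): reg=0x00

Answer: 0x00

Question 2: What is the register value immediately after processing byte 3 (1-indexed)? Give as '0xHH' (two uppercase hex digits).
Answer: 0x2C

Derivation:
After byte 1 (0xBA): reg=0x83
After byte 2 (0x39): reg=0x2F
After byte 3 (0xF9): reg=0x2C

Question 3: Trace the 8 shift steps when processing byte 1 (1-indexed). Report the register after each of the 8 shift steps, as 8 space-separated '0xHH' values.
Register before byte 1: 0x55
After XOR with byte 0xBA: 0xEF

Answer: 0xD9 0xB5 0x6D 0xDA 0xB3 0x61 0xC2 0x83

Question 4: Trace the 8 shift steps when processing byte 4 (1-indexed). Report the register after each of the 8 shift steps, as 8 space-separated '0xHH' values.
Answer: 0x00 0x00 0x00 0x00 0x00 0x00 0x00 0x00

Derivation:
After byte 1 (0xBA): reg=0x83
After byte 2 (0x39): reg=0x2F
After byte 3 (0xF9): reg=0x2C
Register before byte 4: 0x2C
After XOR with byte 0x2C: 0x00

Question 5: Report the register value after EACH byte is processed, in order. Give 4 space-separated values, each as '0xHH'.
0x83 0x2F 0x2C 0x00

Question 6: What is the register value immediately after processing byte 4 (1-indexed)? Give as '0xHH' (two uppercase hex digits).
After byte 1 (0xBA): reg=0x83
After byte 2 (0x39): reg=0x2F
After byte 3 (0xF9): reg=0x2C
After byte 4 (0x2C): reg=0x00

Answer: 0x00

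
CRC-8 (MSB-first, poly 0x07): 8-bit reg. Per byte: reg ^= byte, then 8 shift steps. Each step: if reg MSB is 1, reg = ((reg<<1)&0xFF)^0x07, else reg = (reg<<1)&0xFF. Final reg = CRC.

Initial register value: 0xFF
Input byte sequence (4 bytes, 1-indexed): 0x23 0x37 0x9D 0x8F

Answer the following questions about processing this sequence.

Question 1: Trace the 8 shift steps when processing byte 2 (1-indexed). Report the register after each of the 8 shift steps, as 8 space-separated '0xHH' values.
Answer: 0x5A 0xB4 0x6F 0xDE 0xBB 0x71 0xE2 0xC3

Derivation:
After byte 1 (0x23): reg=0x1A
Register before byte 2: 0x1A
After XOR with byte 0x37: 0x2D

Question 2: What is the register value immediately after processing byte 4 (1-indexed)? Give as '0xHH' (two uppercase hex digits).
Answer: 0x7E

Derivation:
After byte 1 (0x23): reg=0x1A
After byte 2 (0x37): reg=0xC3
After byte 3 (0x9D): reg=0x9D
After byte 4 (0x8F): reg=0x7E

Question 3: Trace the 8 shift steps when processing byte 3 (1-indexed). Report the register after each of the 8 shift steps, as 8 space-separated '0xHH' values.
After byte 1 (0x23): reg=0x1A
After byte 2 (0x37): reg=0xC3
Register before byte 3: 0xC3
After XOR with byte 0x9D: 0x5E

Answer: 0xBC 0x7F 0xFE 0xFB 0xF1 0xE5 0xCD 0x9D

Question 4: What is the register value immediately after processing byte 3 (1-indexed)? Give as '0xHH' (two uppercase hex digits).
After byte 1 (0x23): reg=0x1A
After byte 2 (0x37): reg=0xC3
After byte 3 (0x9D): reg=0x9D

Answer: 0x9D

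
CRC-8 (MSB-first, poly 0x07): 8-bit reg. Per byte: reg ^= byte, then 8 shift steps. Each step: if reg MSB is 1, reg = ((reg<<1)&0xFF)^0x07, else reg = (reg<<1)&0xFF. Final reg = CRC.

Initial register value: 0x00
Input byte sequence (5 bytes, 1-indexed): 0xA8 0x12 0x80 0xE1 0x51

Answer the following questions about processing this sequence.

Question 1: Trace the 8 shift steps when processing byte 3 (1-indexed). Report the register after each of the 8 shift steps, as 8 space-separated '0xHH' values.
Answer: 0x9C 0x3F 0x7E 0xFC 0xFF 0xF9 0xF5 0xED

Derivation:
After byte 1 (0xA8): reg=0x51
After byte 2 (0x12): reg=0xCE
Register before byte 3: 0xCE
After XOR with byte 0x80: 0x4E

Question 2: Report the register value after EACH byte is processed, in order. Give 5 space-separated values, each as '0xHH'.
0x51 0xCE 0xED 0x24 0x4C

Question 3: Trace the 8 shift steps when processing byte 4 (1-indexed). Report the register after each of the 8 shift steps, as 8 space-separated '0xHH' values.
Answer: 0x18 0x30 0x60 0xC0 0x87 0x09 0x12 0x24

Derivation:
After byte 1 (0xA8): reg=0x51
After byte 2 (0x12): reg=0xCE
After byte 3 (0x80): reg=0xED
Register before byte 4: 0xED
After XOR with byte 0xE1: 0x0C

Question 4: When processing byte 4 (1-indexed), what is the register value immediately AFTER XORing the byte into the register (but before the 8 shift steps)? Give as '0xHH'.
Answer: 0x0C

Derivation:
Register before byte 4: 0xED
Byte 4: 0xE1
0xED XOR 0xE1 = 0x0C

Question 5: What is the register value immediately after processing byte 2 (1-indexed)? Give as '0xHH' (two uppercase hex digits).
After byte 1 (0xA8): reg=0x51
After byte 2 (0x12): reg=0xCE

Answer: 0xCE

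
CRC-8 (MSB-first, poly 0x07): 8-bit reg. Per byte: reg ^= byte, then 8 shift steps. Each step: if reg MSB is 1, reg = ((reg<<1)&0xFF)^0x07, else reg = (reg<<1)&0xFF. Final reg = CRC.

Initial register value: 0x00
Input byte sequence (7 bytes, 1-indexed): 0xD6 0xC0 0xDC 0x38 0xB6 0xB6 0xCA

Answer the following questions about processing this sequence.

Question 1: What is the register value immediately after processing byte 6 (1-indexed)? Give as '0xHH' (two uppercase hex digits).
Answer: 0x02

Derivation:
After byte 1 (0xD6): reg=0x2C
After byte 2 (0xC0): reg=0x8A
After byte 3 (0xDC): reg=0xA5
After byte 4 (0x38): reg=0xDA
After byte 5 (0xB6): reg=0x03
After byte 6 (0xB6): reg=0x02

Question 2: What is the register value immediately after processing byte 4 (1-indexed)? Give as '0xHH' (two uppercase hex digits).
After byte 1 (0xD6): reg=0x2C
After byte 2 (0xC0): reg=0x8A
After byte 3 (0xDC): reg=0xA5
After byte 4 (0x38): reg=0xDA

Answer: 0xDA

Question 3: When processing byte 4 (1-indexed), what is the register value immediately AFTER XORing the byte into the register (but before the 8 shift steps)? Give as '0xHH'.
Answer: 0x9D

Derivation:
Register before byte 4: 0xA5
Byte 4: 0x38
0xA5 XOR 0x38 = 0x9D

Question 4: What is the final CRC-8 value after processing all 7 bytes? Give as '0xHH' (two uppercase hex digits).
Answer: 0x76

Derivation:
After byte 1 (0xD6): reg=0x2C
After byte 2 (0xC0): reg=0x8A
After byte 3 (0xDC): reg=0xA5
After byte 4 (0x38): reg=0xDA
After byte 5 (0xB6): reg=0x03
After byte 6 (0xB6): reg=0x02
After byte 7 (0xCA): reg=0x76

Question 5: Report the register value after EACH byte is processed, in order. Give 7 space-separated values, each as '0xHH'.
0x2C 0x8A 0xA5 0xDA 0x03 0x02 0x76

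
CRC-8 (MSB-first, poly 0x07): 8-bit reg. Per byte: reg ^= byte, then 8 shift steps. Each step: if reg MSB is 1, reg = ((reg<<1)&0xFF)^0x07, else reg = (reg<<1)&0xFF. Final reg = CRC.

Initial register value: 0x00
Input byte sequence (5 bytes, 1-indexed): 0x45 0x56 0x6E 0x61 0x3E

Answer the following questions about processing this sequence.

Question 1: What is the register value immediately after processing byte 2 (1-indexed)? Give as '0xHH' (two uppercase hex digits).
Answer: 0xBF

Derivation:
After byte 1 (0x45): reg=0xDC
After byte 2 (0x56): reg=0xBF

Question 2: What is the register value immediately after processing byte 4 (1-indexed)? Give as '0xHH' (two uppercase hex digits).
Answer: 0x8F

Derivation:
After byte 1 (0x45): reg=0xDC
After byte 2 (0x56): reg=0xBF
After byte 3 (0x6E): reg=0x39
After byte 4 (0x61): reg=0x8F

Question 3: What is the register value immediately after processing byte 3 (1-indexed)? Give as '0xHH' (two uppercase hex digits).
Answer: 0x39

Derivation:
After byte 1 (0x45): reg=0xDC
After byte 2 (0x56): reg=0xBF
After byte 3 (0x6E): reg=0x39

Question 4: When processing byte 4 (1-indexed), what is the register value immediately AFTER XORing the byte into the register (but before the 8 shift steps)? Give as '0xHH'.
Register before byte 4: 0x39
Byte 4: 0x61
0x39 XOR 0x61 = 0x58

Answer: 0x58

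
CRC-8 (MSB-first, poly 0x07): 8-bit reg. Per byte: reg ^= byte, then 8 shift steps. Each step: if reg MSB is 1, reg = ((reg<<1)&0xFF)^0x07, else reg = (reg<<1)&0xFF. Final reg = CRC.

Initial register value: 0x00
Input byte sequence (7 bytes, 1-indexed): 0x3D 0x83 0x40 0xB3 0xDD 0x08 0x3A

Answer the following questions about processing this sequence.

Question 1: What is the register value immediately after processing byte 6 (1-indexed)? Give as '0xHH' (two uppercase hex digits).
Answer: 0xF1

Derivation:
After byte 1 (0x3D): reg=0xB3
After byte 2 (0x83): reg=0x90
After byte 3 (0x40): reg=0x3E
After byte 4 (0xB3): reg=0xAA
After byte 5 (0xDD): reg=0x42
After byte 6 (0x08): reg=0xF1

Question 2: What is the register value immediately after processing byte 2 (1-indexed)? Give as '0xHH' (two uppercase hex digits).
After byte 1 (0x3D): reg=0xB3
After byte 2 (0x83): reg=0x90

Answer: 0x90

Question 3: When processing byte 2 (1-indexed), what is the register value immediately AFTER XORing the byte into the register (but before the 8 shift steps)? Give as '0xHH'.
Answer: 0x30

Derivation:
Register before byte 2: 0xB3
Byte 2: 0x83
0xB3 XOR 0x83 = 0x30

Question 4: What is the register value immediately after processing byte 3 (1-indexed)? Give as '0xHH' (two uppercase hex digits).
After byte 1 (0x3D): reg=0xB3
After byte 2 (0x83): reg=0x90
After byte 3 (0x40): reg=0x3E

Answer: 0x3E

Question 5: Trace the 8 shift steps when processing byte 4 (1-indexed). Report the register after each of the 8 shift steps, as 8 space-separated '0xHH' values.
Answer: 0x1D 0x3A 0x74 0xE8 0xD7 0xA9 0x55 0xAA

Derivation:
After byte 1 (0x3D): reg=0xB3
After byte 2 (0x83): reg=0x90
After byte 3 (0x40): reg=0x3E
Register before byte 4: 0x3E
After XOR with byte 0xB3: 0x8D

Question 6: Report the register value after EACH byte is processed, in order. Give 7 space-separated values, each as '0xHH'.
0xB3 0x90 0x3E 0xAA 0x42 0xF1 0x7F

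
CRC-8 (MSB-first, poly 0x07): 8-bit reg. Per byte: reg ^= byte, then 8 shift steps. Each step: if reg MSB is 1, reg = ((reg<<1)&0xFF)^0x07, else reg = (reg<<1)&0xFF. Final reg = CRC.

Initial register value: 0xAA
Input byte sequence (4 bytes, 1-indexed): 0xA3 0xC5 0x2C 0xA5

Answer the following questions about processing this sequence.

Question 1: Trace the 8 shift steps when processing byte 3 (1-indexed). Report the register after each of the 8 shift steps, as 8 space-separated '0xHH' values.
Answer: 0x8F 0x19 0x32 0x64 0xC8 0x97 0x29 0x52

Derivation:
After byte 1 (0xA3): reg=0x3F
After byte 2 (0xC5): reg=0xE8
Register before byte 3: 0xE8
After XOR with byte 0x2C: 0xC4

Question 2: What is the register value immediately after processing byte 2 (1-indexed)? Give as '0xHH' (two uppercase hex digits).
Answer: 0xE8

Derivation:
After byte 1 (0xA3): reg=0x3F
After byte 2 (0xC5): reg=0xE8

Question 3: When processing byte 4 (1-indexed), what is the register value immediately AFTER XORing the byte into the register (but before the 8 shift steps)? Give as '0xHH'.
Answer: 0xF7

Derivation:
Register before byte 4: 0x52
Byte 4: 0xA5
0x52 XOR 0xA5 = 0xF7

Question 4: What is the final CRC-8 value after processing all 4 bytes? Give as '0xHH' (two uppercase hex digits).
Answer: 0xCB

Derivation:
After byte 1 (0xA3): reg=0x3F
After byte 2 (0xC5): reg=0xE8
After byte 3 (0x2C): reg=0x52
After byte 4 (0xA5): reg=0xCB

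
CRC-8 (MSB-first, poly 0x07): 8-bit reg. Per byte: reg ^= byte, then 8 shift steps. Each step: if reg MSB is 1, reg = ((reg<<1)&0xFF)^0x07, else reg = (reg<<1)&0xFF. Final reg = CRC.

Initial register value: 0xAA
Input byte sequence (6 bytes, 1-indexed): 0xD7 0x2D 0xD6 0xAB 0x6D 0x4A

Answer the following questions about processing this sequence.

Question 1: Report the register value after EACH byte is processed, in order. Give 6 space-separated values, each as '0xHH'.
0x74 0x88 0x9D 0x82 0x83 0x71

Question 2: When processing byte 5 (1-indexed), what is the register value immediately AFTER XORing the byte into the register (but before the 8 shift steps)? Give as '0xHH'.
Answer: 0xEF

Derivation:
Register before byte 5: 0x82
Byte 5: 0x6D
0x82 XOR 0x6D = 0xEF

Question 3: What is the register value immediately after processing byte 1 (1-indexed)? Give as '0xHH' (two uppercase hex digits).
Answer: 0x74

Derivation:
After byte 1 (0xD7): reg=0x74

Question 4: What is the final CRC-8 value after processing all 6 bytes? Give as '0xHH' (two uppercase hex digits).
After byte 1 (0xD7): reg=0x74
After byte 2 (0x2D): reg=0x88
After byte 3 (0xD6): reg=0x9D
After byte 4 (0xAB): reg=0x82
After byte 5 (0x6D): reg=0x83
After byte 6 (0x4A): reg=0x71

Answer: 0x71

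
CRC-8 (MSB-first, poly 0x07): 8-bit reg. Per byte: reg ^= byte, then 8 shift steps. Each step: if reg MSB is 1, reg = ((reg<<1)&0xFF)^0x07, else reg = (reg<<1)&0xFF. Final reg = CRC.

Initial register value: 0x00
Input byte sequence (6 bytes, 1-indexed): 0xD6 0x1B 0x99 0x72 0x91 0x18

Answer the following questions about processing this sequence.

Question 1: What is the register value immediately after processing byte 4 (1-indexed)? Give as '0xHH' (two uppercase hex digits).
After byte 1 (0xD6): reg=0x2C
After byte 2 (0x1B): reg=0x85
After byte 3 (0x99): reg=0x54
After byte 4 (0x72): reg=0xF2

Answer: 0xF2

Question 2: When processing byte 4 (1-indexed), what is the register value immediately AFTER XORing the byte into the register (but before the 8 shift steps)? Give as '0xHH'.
Register before byte 4: 0x54
Byte 4: 0x72
0x54 XOR 0x72 = 0x26

Answer: 0x26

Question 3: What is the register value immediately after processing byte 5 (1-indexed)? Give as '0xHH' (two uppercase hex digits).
Answer: 0x2E

Derivation:
After byte 1 (0xD6): reg=0x2C
After byte 2 (0x1B): reg=0x85
After byte 3 (0x99): reg=0x54
After byte 4 (0x72): reg=0xF2
After byte 5 (0x91): reg=0x2E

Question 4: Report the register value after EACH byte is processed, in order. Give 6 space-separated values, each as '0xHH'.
0x2C 0x85 0x54 0xF2 0x2E 0x82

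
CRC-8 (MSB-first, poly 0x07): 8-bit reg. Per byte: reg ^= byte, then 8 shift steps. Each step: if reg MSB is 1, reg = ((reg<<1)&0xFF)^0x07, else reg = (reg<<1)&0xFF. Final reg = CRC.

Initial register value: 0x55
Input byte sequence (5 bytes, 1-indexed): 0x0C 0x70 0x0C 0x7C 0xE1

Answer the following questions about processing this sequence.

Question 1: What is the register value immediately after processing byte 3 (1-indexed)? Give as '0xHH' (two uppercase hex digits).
Answer: 0x98

Derivation:
After byte 1 (0x0C): reg=0x88
After byte 2 (0x70): reg=0xE6
After byte 3 (0x0C): reg=0x98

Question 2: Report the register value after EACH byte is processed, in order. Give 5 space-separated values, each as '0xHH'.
0x88 0xE6 0x98 0xB2 0xBE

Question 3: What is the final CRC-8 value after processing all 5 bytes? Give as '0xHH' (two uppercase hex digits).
After byte 1 (0x0C): reg=0x88
After byte 2 (0x70): reg=0xE6
After byte 3 (0x0C): reg=0x98
After byte 4 (0x7C): reg=0xB2
After byte 5 (0xE1): reg=0xBE

Answer: 0xBE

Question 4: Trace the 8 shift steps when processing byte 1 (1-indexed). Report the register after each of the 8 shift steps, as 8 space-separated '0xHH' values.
Register before byte 1: 0x55
After XOR with byte 0x0C: 0x59

Answer: 0xB2 0x63 0xC6 0x8B 0x11 0x22 0x44 0x88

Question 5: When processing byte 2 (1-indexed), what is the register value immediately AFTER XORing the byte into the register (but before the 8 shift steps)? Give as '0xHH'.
Answer: 0xF8

Derivation:
Register before byte 2: 0x88
Byte 2: 0x70
0x88 XOR 0x70 = 0xF8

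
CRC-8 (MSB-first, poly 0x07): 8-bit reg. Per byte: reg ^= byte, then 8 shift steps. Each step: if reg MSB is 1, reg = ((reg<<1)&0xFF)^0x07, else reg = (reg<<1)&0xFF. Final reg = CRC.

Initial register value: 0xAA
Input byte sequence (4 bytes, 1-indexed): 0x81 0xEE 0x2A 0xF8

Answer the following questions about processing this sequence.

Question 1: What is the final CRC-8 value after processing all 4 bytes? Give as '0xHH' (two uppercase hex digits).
Answer: 0x6C

Derivation:
After byte 1 (0x81): reg=0xD1
After byte 2 (0xEE): reg=0xBD
After byte 3 (0x2A): reg=0xEC
After byte 4 (0xF8): reg=0x6C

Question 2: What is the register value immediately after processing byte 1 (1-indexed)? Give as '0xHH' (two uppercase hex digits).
Answer: 0xD1

Derivation:
After byte 1 (0x81): reg=0xD1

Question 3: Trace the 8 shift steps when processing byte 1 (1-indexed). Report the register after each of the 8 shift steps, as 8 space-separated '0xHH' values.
Register before byte 1: 0xAA
After XOR with byte 0x81: 0x2B

Answer: 0x56 0xAC 0x5F 0xBE 0x7B 0xF6 0xEB 0xD1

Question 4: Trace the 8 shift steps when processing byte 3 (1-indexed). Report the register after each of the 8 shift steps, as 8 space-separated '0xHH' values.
After byte 1 (0x81): reg=0xD1
After byte 2 (0xEE): reg=0xBD
Register before byte 3: 0xBD
After XOR with byte 0x2A: 0x97

Answer: 0x29 0x52 0xA4 0x4F 0x9E 0x3B 0x76 0xEC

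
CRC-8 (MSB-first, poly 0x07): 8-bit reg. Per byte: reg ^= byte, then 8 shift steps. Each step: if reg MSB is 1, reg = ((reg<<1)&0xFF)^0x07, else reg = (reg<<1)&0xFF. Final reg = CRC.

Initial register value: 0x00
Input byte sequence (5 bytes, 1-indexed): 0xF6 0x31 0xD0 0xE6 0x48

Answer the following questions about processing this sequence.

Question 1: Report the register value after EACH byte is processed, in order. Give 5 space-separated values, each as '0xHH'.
0xCC 0xFD 0xC3 0xFB 0x10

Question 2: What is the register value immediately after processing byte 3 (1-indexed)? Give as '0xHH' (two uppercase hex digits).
Answer: 0xC3

Derivation:
After byte 1 (0xF6): reg=0xCC
After byte 2 (0x31): reg=0xFD
After byte 3 (0xD0): reg=0xC3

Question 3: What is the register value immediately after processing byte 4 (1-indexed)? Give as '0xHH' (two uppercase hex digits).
Answer: 0xFB

Derivation:
After byte 1 (0xF6): reg=0xCC
After byte 2 (0x31): reg=0xFD
After byte 3 (0xD0): reg=0xC3
After byte 4 (0xE6): reg=0xFB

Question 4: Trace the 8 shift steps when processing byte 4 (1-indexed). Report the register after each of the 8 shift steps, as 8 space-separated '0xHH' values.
After byte 1 (0xF6): reg=0xCC
After byte 2 (0x31): reg=0xFD
After byte 3 (0xD0): reg=0xC3
Register before byte 4: 0xC3
After XOR with byte 0xE6: 0x25

Answer: 0x4A 0x94 0x2F 0x5E 0xBC 0x7F 0xFE 0xFB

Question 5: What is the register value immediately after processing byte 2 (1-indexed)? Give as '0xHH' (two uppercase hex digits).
After byte 1 (0xF6): reg=0xCC
After byte 2 (0x31): reg=0xFD

Answer: 0xFD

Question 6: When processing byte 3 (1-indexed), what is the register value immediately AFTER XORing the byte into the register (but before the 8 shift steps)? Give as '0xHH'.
Answer: 0x2D

Derivation:
Register before byte 3: 0xFD
Byte 3: 0xD0
0xFD XOR 0xD0 = 0x2D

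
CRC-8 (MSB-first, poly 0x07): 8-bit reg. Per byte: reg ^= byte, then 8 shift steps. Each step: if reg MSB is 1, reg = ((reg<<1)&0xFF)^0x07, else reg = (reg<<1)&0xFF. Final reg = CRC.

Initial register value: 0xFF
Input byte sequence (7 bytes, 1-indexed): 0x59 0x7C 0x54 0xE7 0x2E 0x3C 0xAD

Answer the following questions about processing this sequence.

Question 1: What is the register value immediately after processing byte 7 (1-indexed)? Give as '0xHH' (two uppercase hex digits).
After byte 1 (0x59): reg=0x7B
After byte 2 (0x7C): reg=0x15
After byte 3 (0x54): reg=0xC0
After byte 4 (0xE7): reg=0xF5
After byte 5 (0x2E): reg=0x0F
After byte 6 (0x3C): reg=0x99
After byte 7 (0xAD): reg=0x8C

Answer: 0x8C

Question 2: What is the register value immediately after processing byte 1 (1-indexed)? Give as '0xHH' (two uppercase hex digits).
Answer: 0x7B

Derivation:
After byte 1 (0x59): reg=0x7B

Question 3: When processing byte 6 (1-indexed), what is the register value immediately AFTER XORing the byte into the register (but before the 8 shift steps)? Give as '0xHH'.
Answer: 0x33

Derivation:
Register before byte 6: 0x0F
Byte 6: 0x3C
0x0F XOR 0x3C = 0x33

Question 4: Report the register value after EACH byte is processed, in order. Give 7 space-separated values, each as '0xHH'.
0x7B 0x15 0xC0 0xF5 0x0F 0x99 0x8C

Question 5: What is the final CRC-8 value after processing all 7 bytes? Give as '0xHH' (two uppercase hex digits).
After byte 1 (0x59): reg=0x7B
After byte 2 (0x7C): reg=0x15
After byte 3 (0x54): reg=0xC0
After byte 4 (0xE7): reg=0xF5
After byte 5 (0x2E): reg=0x0F
After byte 6 (0x3C): reg=0x99
After byte 7 (0xAD): reg=0x8C

Answer: 0x8C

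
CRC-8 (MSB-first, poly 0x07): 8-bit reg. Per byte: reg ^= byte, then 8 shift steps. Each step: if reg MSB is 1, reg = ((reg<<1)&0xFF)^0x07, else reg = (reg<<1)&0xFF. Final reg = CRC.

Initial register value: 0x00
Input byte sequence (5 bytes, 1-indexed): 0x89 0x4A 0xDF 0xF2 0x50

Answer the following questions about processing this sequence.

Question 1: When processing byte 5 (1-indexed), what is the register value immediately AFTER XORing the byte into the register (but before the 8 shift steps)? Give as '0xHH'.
Register before byte 5: 0x3F
Byte 5: 0x50
0x3F XOR 0x50 = 0x6F

Answer: 0x6F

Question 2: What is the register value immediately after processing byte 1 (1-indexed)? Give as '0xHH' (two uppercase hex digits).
Answer: 0xB6

Derivation:
After byte 1 (0x89): reg=0xB6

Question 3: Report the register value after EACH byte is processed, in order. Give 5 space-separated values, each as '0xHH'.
0xB6 0xFA 0xFB 0x3F 0x0A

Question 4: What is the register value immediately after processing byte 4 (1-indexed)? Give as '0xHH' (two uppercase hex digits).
Answer: 0x3F

Derivation:
After byte 1 (0x89): reg=0xB6
After byte 2 (0x4A): reg=0xFA
After byte 3 (0xDF): reg=0xFB
After byte 4 (0xF2): reg=0x3F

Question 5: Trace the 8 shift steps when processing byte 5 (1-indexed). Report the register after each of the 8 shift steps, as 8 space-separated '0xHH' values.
After byte 1 (0x89): reg=0xB6
After byte 2 (0x4A): reg=0xFA
After byte 3 (0xDF): reg=0xFB
After byte 4 (0xF2): reg=0x3F
Register before byte 5: 0x3F
After XOR with byte 0x50: 0x6F

Answer: 0xDE 0xBB 0x71 0xE2 0xC3 0x81 0x05 0x0A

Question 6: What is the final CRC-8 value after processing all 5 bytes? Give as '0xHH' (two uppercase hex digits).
After byte 1 (0x89): reg=0xB6
After byte 2 (0x4A): reg=0xFA
After byte 3 (0xDF): reg=0xFB
After byte 4 (0xF2): reg=0x3F
After byte 5 (0x50): reg=0x0A

Answer: 0x0A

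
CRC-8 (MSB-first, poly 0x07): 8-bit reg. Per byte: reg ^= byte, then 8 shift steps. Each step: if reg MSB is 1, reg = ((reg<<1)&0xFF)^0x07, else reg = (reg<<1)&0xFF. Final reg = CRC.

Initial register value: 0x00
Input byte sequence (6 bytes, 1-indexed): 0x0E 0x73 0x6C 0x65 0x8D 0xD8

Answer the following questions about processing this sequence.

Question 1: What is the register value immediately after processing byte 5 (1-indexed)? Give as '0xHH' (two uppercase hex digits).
Answer: 0x7B

Derivation:
After byte 1 (0x0E): reg=0x2A
After byte 2 (0x73): reg=0x88
After byte 3 (0x6C): reg=0xB2
After byte 4 (0x65): reg=0x2B
After byte 5 (0x8D): reg=0x7B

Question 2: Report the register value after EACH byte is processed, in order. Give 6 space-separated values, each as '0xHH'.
0x2A 0x88 0xB2 0x2B 0x7B 0x60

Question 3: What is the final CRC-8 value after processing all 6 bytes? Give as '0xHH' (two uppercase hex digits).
Answer: 0x60

Derivation:
After byte 1 (0x0E): reg=0x2A
After byte 2 (0x73): reg=0x88
After byte 3 (0x6C): reg=0xB2
After byte 4 (0x65): reg=0x2B
After byte 5 (0x8D): reg=0x7B
After byte 6 (0xD8): reg=0x60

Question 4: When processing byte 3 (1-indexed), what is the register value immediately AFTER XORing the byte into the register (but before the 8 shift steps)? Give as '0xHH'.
Register before byte 3: 0x88
Byte 3: 0x6C
0x88 XOR 0x6C = 0xE4

Answer: 0xE4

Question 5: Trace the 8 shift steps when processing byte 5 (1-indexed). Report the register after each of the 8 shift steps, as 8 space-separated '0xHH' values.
After byte 1 (0x0E): reg=0x2A
After byte 2 (0x73): reg=0x88
After byte 3 (0x6C): reg=0xB2
After byte 4 (0x65): reg=0x2B
Register before byte 5: 0x2B
After XOR with byte 0x8D: 0xA6

Answer: 0x4B 0x96 0x2B 0x56 0xAC 0x5F 0xBE 0x7B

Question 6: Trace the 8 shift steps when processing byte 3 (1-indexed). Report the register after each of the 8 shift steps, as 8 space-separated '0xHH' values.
Answer: 0xCF 0x99 0x35 0x6A 0xD4 0xAF 0x59 0xB2

Derivation:
After byte 1 (0x0E): reg=0x2A
After byte 2 (0x73): reg=0x88
Register before byte 3: 0x88
After XOR with byte 0x6C: 0xE4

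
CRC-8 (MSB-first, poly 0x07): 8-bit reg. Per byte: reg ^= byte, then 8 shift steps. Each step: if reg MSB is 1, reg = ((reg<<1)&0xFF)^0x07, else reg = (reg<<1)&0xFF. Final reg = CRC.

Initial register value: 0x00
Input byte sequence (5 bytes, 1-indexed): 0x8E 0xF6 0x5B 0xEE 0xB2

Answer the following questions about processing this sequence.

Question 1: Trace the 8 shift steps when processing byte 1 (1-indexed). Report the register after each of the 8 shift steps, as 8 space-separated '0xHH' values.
Register before byte 1: 0x00
After XOR with byte 0x8E: 0x8E

Answer: 0x1B 0x36 0x6C 0xD8 0xB7 0x69 0xD2 0xA3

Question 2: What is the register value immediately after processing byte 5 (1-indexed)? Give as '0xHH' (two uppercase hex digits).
Answer: 0xF8

Derivation:
After byte 1 (0x8E): reg=0xA3
After byte 2 (0xF6): reg=0xAC
After byte 3 (0x5B): reg=0xCB
After byte 4 (0xEE): reg=0xFB
After byte 5 (0xB2): reg=0xF8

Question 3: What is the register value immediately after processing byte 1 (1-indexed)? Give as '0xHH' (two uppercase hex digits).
Answer: 0xA3

Derivation:
After byte 1 (0x8E): reg=0xA3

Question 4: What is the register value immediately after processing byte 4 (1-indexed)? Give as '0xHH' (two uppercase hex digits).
Answer: 0xFB

Derivation:
After byte 1 (0x8E): reg=0xA3
After byte 2 (0xF6): reg=0xAC
After byte 3 (0x5B): reg=0xCB
After byte 4 (0xEE): reg=0xFB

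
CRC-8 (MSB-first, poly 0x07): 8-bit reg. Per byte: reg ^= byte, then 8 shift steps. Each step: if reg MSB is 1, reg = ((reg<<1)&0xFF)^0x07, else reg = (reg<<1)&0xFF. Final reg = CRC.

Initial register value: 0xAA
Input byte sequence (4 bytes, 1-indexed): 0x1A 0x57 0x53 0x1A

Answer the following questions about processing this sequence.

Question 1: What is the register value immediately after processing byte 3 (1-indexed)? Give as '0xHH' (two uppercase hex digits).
Answer: 0x33

Derivation:
After byte 1 (0x1A): reg=0x19
After byte 2 (0x57): reg=0xED
After byte 3 (0x53): reg=0x33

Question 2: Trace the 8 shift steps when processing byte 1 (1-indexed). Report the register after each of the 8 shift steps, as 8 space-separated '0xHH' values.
Answer: 0x67 0xCE 0x9B 0x31 0x62 0xC4 0x8F 0x19

Derivation:
Register before byte 1: 0xAA
After XOR with byte 0x1A: 0xB0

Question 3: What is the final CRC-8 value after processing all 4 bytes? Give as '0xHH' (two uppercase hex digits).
After byte 1 (0x1A): reg=0x19
After byte 2 (0x57): reg=0xED
After byte 3 (0x53): reg=0x33
After byte 4 (0x1A): reg=0xDF

Answer: 0xDF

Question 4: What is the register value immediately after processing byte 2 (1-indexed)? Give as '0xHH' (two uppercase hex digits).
Answer: 0xED

Derivation:
After byte 1 (0x1A): reg=0x19
After byte 2 (0x57): reg=0xED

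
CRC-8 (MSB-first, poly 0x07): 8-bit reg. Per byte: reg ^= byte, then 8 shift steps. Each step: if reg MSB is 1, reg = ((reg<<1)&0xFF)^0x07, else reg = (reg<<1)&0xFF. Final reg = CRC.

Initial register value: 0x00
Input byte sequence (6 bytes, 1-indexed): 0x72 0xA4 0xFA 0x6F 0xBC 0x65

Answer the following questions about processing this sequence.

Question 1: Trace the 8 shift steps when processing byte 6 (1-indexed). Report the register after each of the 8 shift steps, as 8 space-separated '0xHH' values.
After byte 1 (0x72): reg=0x59
After byte 2 (0xA4): reg=0xFD
After byte 3 (0xFA): reg=0x15
After byte 4 (0x6F): reg=0x61
After byte 5 (0xBC): reg=0x1D
Register before byte 6: 0x1D
After XOR with byte 0x65: 0x78

Answer: 0xF0 0xE7 0xC9 0x95 0x2D 0x5A 0xB4 0x6F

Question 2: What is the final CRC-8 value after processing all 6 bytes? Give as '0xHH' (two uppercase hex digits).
After byte 1 (0x72): reg=0x59
After byte 2 (0xA4): reg=0xFD
After byte 3 (0xFA): reg=0x15
After byte 4 (0x6F): reg=0x61
After byte 5 (0xBC): reg=0x1D
After byte 6 (0x65): reg=0x6F

Answer: 0x6F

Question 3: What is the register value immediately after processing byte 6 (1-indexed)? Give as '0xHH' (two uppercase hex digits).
Answer: 0x6F

Derivation:
After byte 1 (0x72): reg=0x59
After byte 2 (0xA4): reg=0xFD
After byte 3 (0xFA): reg=0x15
After byte 4 (0x6F): reg=0x61
After byte 5 (0xBC): reg=0x1D
After byte 6 (0x65): reg=0x6F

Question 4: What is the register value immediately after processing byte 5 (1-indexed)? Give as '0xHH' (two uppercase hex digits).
After byte 1 (0x72): reg=0x59
After byte 2 (0xA4): reg=0xFD
After byte 3 (0xFA): reg=0x15
After byte 4 (0x6F): reg=0x61
After byte 5 (0xBC): reg=0x1D

Answer: 0x1D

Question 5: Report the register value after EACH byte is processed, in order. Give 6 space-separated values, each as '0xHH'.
0x59 0xFD 0x15 0x61 0x1D 0x6F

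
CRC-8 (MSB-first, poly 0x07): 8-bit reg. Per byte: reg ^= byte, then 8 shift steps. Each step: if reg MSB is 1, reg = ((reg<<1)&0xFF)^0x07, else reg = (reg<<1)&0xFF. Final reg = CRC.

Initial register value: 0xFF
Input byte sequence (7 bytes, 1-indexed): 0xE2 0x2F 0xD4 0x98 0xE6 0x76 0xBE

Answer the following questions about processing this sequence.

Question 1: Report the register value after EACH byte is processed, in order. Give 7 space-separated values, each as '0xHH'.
0x53 0x73 0x7C 0xB2 0xAB 0x1D 0x60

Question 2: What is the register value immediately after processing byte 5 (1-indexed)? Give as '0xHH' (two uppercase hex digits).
After byte 1 (0xE2): reg=0x53
After byte 2 (0x2F): reg=0x73
After byte 3 (0xD4): reg=0x7C
After byte 4 (0x98): reg=0xB2
After byte 5 (0xE6): reg=0xAB

Answer: 0xAB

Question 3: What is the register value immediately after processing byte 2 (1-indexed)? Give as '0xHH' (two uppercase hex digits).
After byte 1 (0xE2): reg=0x53
After byte 2 (0x2F): reg=0x73

Answer: 0x73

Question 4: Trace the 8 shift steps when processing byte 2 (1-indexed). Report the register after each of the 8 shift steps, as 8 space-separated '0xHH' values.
After byte 1 (0xE2): reg=0x53
Register before byte 2: 0x53
After XOR with byte 0x2F: 0x7C

Answer: 0xF8 0xF7 0xE9 0xD5 0xAD 0x5D 0xBA 0x73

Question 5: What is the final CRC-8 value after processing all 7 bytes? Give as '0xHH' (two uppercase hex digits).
After byte 1 (0xE2): reg=0x53
After byte 2 (0x2F): reg=0x73
After byte 3 (0xD4): reg=0x7C
After byte 4 (0x98): reg=0xB2
After byte 5 (0xE6): reg=0xAB
After byte 6 (0x76): reg=0x1D
After byte 7 (0xBE): reg=0x60

Answer: 0x60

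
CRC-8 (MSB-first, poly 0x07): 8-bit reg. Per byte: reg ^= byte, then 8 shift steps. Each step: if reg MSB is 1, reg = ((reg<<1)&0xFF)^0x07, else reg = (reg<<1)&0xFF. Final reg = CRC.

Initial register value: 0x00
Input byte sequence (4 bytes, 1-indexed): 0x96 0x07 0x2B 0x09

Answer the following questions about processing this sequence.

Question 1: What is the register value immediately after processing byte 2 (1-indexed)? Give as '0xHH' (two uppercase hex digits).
Answer: 0x8A

Derivation:
After byte 1 (0x96): reg=0xEB
After byte 2 (0x07): reg=0x8A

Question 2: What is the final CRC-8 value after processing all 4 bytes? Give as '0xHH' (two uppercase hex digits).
Answer: 0x32

Derivation:
After byte 1 (0x96): reg=0xEB
After byte 2 (0x07): reg=0x8A
After byte 3 (0x2B): reg=0x6E
After byte 4 (0x09): reg=0x32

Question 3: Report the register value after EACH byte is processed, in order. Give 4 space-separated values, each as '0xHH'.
0xEB 0x8A 0x6E 0x32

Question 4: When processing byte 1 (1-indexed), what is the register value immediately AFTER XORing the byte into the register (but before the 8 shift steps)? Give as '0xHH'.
Register before byte 1: 0x00
Byte 1: 0x96
0x00 XOR 0x96 = 0x96

Answer: 0x96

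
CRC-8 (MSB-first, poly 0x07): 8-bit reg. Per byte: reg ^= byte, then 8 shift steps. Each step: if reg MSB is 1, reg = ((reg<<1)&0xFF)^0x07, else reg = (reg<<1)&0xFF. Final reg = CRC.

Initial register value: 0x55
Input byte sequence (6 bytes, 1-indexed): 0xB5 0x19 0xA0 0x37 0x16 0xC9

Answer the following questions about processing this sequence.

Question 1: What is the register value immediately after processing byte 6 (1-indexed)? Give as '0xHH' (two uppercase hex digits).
After byte 1 (0xB5): reg=0xAE
After byte 2 (0x19): reg=0x0C
After byte 3 (0xA0): reg=0x4D
After byte 4 (0x37): reg=0x61
After byte 5 (0x16): reg=0x42
After byte 6 (0xC9): reg=0xB8

Answer: 0xB8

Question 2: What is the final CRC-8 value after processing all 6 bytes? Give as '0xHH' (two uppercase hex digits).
After byte 1 (0xB5): reg=0xAE
After byte 2 (0x19): reg=0x0C
After byte 3 (0xA0): reg=0x4D
After byte 4 (0x37): reg=0x61
After byte 5 (0x16): reg=0x42
After byte 6 (0xC9): reg=0xB8

Answer: 0xB8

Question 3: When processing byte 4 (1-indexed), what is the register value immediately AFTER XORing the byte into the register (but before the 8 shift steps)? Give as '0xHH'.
Answer: 0x7A

Derivation:
Register before byte 4: 0x4D
Byte 4: 0x37
0x4D XOR 0x37 = 0x7A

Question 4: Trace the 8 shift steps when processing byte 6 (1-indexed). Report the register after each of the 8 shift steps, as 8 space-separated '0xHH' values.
After byte 1 (0xB5): reg=0xAE
After byte 2 (0x19): reg=0x0C
After byte 3 (0xA0): reg=0x4D
After byte 4 (0x37): reg=0x61
After byte 5 (0x16): reg=0x42
Register before byte 6: 0x42
After XOR with byte 0xC9: 0x8B

Answer: 0x11 0x22 0x44 0x88 0x17 0x2E 0x5C 0xB8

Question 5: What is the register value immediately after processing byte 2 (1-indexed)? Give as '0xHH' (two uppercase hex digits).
After byte 1 (0xB5): reg=0xAE
After byte 2 (0x19): reg=0x0C

Answer: 0x0C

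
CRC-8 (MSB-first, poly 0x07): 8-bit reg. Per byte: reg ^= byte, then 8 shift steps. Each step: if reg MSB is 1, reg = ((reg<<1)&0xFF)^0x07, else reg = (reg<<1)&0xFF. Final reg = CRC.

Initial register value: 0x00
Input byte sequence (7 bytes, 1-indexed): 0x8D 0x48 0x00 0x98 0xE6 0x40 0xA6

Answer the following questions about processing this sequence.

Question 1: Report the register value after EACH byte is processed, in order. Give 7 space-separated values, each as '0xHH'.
0xAA 0xA0 0x69 0xD9 0xBD 0xFD 0x86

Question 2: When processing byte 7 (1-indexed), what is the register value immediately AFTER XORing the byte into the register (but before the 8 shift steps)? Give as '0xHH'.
Register before byte 7: 0xFD
Byte 7: 0xA6
0xFD XOR 0xA6 = 0x5B

Answer: 0x5B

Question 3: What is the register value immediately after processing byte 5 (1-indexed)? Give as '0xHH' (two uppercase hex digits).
After byte 1 (0x8D): reg=0xAA
After byte 2 (0x48): reg=0xA0
After byte 3 (0x00): reg=0x69
After byte 4 (0x98): reg=0xD9
After byte 5 (0xE6): reg=0xBD

Answer: 0xBD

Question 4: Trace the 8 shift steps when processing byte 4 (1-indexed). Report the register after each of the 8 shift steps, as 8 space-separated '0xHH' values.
Answer: 0xE5 0xCD 0x9D 0x3D 0x7A 0xF4 0xEF 0xD9

Derivation:
After byte 1 (0x8D): reg=0xAA
After byte 2 (0x48): reg=0xA0
After byte 3 (0x00): reg=0x69
Register before byte 4: 0x69
After XOR with byte 0x98: 0xF1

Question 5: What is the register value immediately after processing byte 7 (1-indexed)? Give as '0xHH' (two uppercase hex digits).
After byte 1 (0x8D): reg=0xAA
After byte 2 (0x48): reg=0xA0
After byte 3 (0x00): reg=0x69
After byte 4 (0x98): reg=0xD9
After byte 5 (0xE6): reg=0xBD
After byte 6 (0x40): reg=0xFD
After byte 7 (0xA6): reg=0x86

Answer: 0x86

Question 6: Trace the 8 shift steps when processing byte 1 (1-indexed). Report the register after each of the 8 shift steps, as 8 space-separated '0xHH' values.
Register before byte 1: 0x00
After XOR with byte 0x8D: 0x8D

Answer: 0x1D 0x3A 0x74 0xE8 0xD7 0xA9 0x55 0xAA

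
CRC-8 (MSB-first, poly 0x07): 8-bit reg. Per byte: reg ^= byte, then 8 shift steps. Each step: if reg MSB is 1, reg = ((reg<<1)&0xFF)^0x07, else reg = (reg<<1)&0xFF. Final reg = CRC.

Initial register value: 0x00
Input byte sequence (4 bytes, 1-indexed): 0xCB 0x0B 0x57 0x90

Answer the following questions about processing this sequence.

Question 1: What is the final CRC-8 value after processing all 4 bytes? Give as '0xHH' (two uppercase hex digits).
After byte 1 (0xCB): reg=0x7F
After byte 2 (0x0B): reg=0x4B
After byte 3 (0x57): reg=0x54
After byte 4 (0x90): reg=0x52

Answer: 0x52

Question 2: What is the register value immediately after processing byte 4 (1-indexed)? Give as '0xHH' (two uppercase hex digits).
After byte 1 (0xCB): reg=0x7F
After byte 2 (0x0B): reg=0x4B
After byte 3 (0x57): reg=0x54
After byte 4 (0x90): reg=0x52

Answer: 0x52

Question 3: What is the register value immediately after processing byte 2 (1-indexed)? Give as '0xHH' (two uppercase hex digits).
Answer: 0x4B

Derivation:
After byte 1 (0xCB): reg=0x7F
After byte 2 (0x0B): reg=0x4B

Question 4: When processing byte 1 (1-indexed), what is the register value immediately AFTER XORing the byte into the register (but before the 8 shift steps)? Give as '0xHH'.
Register before byte 1: 0x00
Byte 1: 0xCB
0x00 XOR 0xCB = 0xCB

Answer: 0xCB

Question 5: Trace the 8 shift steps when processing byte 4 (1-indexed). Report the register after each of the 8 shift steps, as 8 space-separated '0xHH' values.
Answer: 0x8F 0x19 0x32 0x64 0xC8 0x97 0x29 0x52

Derivation:
After byte 1 (0xCB): reg=0x7F
After byte 2 (0x0B): reg=0x4B
After byte 3 (0x57): reg=0x54
Register before byte 4: 0x54
After XOR with byte 0x90: 0xC4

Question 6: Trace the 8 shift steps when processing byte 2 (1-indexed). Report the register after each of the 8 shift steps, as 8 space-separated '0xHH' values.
After byte 1 (0xCB): reg=0x7F
Register before byte 2: 0x7F
After XOR with byte 0x0B: 0x74

Answer: 0xE8 0xD7 0xA9 0x55 0xAA 0x53 0xA6 0x4B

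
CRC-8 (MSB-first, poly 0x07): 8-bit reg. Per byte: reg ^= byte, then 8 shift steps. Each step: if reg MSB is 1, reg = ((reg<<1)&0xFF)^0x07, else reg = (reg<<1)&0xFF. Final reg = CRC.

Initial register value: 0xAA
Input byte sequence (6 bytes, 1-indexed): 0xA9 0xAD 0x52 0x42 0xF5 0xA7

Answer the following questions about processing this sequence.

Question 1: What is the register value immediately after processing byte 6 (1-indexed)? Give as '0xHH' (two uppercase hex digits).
Answer: 0xD5

Derivation:
After byte 1 (0xA9): reg=0x09
After byte 2 (0xAD): reg=0x75
After byte 3 (0x52): reg=0xF5
After byte 4 (0x42): reg=0x0C
After byte 5 (0xF5): reg=0xE1
After byte 6 (0xA7): reg=0xD5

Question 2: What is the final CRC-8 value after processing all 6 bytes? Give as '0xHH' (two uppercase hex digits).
After byte 1 (0xA9): reg=0x09
After byte 2 (0xAD): reg=0x75
After byte 3 (0x52): reg=0xF5
After byte 4 (0x42): reg=0x0C
After byte 5 (0xF5): reg=0xE1
After byte 6 (0xA7): reg=0xD5

Answer: 0xD5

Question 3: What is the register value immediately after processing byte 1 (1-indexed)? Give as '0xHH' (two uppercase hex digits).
After byte 1 (0xA9): reg=0x09

Answer: 0x09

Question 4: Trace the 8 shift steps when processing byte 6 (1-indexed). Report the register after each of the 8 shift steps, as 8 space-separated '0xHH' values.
Answer: 0x8C 0x1F 0x3E 0x7C 0xF8 0xF7 0xE9 0xD5

Derivation:
After byte 1 (0xA9): reg=0x09
After byte 2 (0xAD): reg=0x75
After byte 3 (0x52): reg=0xF5
After byte 4 (0x42): reg=0x0C
After byte 5 (0xF5): reg=0xE1
Register before byte 6: 0xE1
After XOR with byte 0xA7: 0x46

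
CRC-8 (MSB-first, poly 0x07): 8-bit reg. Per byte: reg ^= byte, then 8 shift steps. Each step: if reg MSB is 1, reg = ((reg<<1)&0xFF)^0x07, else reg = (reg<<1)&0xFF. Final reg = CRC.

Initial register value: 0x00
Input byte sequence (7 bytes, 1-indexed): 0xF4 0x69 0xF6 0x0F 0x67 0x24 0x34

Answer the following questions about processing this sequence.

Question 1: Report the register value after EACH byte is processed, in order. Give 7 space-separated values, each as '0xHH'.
0xC2 0x58 0x43 0xE3 0x95 0x1E 0xD6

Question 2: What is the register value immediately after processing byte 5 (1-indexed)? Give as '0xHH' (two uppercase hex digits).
Answer: 0x95

Derivation:
After byte 1 (0xF4): reg=0xC2
After byte 2 (0x69): reg=0x58
After byte 3 (0xF6): reg=0x43
After byte 4 (0x0F): reg=0xE3
After byte 5 (0x67): reg=0x95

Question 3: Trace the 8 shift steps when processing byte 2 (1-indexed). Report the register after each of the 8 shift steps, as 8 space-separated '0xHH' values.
Answer: 0x51 0xA2 0x43 0x86 0x0B 0x16 0x2C 0x58

Derivation:
After byte 1 (0xF4): reg=0xC2
Register before byte 2: 0xC2
After XOR with byte 0x69: 0xAB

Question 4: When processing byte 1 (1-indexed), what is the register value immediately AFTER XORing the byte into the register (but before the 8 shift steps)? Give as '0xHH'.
Register before byte 1: 0x00
Byte 1: 0xF4
0x00 XOR 0xF4 = 0xF4

Answer: 0xF4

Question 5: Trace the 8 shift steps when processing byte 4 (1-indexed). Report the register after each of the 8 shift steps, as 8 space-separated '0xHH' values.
Answer: 0x98 0x37 0x6E 0xDC 0xBF 0x79 0xF2 0xE3

Derivation:
After byte 1 (0xF4): reg=0xC2
After byte 2 (0x69): reg=0x58
After byte 3 (0xF6): reg=0x43
Register before byte 4: 0x43
After XOR with byte 0x0F: 0x4C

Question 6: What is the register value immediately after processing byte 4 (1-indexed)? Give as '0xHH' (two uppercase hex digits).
After byte 1 (0xF4): reg=0xC2
After byte 2 (0x69): reg=0x58
After byte 3 (0xF6): reg=0x43
After byte 4 (0x0F): reg=0xE3

Answer: 0xE3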